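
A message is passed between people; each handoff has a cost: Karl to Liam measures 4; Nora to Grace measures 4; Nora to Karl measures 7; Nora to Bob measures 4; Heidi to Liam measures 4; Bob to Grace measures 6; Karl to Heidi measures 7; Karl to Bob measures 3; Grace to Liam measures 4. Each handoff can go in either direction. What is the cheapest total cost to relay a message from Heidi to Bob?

10

A few of the Heidi→Bob routes:
Heidi-Karl-Bob: 7 + 3 = 10
Heidi-Liam-Karl-Bob: 4 + 4 + 3 = 11
Heidi-Liam-Grace-Bob: 4 + 4 + 6 = 14
Best route has total 10.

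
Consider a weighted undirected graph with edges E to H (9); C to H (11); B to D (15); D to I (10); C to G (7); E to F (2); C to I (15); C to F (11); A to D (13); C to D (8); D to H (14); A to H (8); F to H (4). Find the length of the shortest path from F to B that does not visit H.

Candidate routes:
F - C - I - D - B: 11 + 15 + 10 + 15 = 51
F - C - D - B: 11 + 8 + 15 = 34
Best route has total 34.

34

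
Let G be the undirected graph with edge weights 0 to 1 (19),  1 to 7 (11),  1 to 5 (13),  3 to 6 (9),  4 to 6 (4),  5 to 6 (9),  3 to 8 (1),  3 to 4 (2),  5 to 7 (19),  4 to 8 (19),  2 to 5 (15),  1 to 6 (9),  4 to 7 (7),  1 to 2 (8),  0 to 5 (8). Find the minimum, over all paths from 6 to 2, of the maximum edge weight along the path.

9

A few of the 6→2 routes:
6 - 4 - 7 - 1 - 2: max(4, 7, 11, 8) = 11
6 - 5 - 1 - 2: max(9, 13, 8) = 13
6 - 3 - 4 - 7 - 1 - 2: max(9, 2, 7, 11, 8) = 11
6 - 1 - 2: max(9, 8) = 9
6 - 4 - 7 - 1 - 5 - 2: max(4, 7, 11, 13, 15) = 15
Smallest bottleneck: 9.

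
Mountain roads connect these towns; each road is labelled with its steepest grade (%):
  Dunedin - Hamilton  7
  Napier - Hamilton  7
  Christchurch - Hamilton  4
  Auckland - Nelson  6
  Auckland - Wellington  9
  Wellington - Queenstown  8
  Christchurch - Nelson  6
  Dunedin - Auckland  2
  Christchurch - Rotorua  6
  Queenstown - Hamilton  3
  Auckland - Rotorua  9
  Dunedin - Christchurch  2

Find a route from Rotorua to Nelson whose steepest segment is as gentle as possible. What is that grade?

A few of the Rotorua→Nelson routes:
Rotorua-Christchurch-Hamilton-Dunedin-Auckland-Nelson: max(6, 4, 7, 2, 6) = 7
Rotorua-Christchurch-Nelson: max(6, 6) = 6
Rotorua-Christchurch-Dunedin-Auckland-Nelson: max(6, 2, 2, 6) = 6
The minimum achievable maximum is 6%.

6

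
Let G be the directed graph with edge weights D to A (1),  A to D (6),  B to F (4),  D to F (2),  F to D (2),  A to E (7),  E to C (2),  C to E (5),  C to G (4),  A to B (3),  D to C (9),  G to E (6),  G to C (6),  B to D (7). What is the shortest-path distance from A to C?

9

Routes from A to C:
A → B → D → C: 3 + 7 + 9 = 19
A → B → F → D → C: 3 + 4 + 2 + 9 = 18
A → D → C: 6 + 9 = 15
A → E → C: 7 + 2 = 9
The minimum is 9.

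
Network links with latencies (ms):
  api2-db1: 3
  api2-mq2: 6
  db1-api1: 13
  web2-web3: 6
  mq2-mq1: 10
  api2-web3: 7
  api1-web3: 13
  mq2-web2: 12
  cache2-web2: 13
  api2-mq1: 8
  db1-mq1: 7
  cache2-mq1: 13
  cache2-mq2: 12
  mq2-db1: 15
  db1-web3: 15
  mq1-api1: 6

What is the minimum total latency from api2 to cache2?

Some routes from api2 to cache2:
api2 - web3 - web2 - cache2: 7 + 6 + 13 = 26
api2 - mq1 - cache2: 8 + 13 = 21
api2 - db1 - mq1 - cache2: 3 + 7 + 13 = 23
api2 - mq2 - cache2: 6 + 12 = 18
Shortest: 18 ms.

18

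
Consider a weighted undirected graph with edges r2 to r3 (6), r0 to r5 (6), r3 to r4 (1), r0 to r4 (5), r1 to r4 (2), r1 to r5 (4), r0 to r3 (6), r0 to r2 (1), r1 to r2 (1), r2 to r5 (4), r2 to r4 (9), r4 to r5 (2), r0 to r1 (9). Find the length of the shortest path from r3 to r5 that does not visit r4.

Checking several routes:
r3→r0→r2→r5: 6 + 1 + 4 = 11
r3→r0→r5: 6 + 6 = 12
r3→r2→r1→r5: 6 + 1 + 4 = 11
r3→r2→r5: 6 + 4 = 10
r3→r0→r2→r1→r5: 6 + 1 + 1 + 4 = 12
Best route has total 10.

10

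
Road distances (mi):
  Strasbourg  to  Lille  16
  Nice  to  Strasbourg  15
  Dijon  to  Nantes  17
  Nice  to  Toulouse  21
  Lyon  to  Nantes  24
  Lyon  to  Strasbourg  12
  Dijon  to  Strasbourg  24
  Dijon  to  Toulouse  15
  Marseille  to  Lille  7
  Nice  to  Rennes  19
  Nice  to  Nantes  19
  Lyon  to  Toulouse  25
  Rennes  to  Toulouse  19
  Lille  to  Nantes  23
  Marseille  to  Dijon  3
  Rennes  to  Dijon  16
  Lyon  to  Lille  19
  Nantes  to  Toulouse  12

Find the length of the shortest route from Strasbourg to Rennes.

34

Comparing a few candidate routes:
Strasbourg - Nice - Rennes: 15 + 19 = 34
Strasbourg - Lille - Marseille - Dijon - Rennes: 16 + 7 + 3 + 16 = 42
Strasbourg - Dijon - Rennes: 24 + 16 = 40
Shortest: 34 mi.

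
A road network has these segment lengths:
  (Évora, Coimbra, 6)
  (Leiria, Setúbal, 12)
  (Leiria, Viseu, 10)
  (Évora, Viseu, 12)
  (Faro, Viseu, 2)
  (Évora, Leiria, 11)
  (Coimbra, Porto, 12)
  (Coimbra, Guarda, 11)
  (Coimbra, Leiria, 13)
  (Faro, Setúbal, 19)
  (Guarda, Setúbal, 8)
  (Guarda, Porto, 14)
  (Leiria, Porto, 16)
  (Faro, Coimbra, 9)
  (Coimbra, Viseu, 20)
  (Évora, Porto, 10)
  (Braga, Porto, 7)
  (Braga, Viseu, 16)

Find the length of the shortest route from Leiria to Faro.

Checking several routes:
Leiria - Viseu - Faro: 10 + 2 = 12
Leiria - Évora - Coimbra - Faro: 11 + 6 + 9 = 26
Leiria - Évora - Viseu - Faro: 11 + 12 + 2 = 25
Leiria - Coimbra - Faro: 13 + 9 = 22
The minimum is 12.

12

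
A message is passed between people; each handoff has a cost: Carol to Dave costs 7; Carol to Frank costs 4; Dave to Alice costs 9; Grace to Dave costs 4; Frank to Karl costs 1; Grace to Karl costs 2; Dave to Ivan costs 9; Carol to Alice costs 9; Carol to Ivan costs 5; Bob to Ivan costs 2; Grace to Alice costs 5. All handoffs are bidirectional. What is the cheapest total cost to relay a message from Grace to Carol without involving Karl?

Some routes from Grace to Carol avoiding Karl:
Grace - Dave - Carol: 4 + 7 = 11
Grace - Alice - Carol: 5 + 9 = 14
Grace - Dave - Ivan - Carol: 4 + 9 + 5 = 18
Shortest: 11.

11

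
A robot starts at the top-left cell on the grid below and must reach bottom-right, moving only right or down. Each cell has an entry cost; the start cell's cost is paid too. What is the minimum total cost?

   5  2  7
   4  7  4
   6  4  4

22

Take r0c0 -> r0c1 -> r0c2 -> r1c2 -> r2c2 for a total of 5 + 2 + 7 + 4 + 4 = 22.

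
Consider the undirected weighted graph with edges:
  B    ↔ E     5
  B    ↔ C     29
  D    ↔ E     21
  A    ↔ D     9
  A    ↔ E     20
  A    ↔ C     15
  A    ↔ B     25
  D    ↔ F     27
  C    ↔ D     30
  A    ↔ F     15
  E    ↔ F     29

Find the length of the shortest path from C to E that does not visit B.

35

A few of the C→E routes:
C → D → E: 30 + 21 = 51
C → A → D → E: 15 + 9 + 21 = 45
C → D → A → E: 30 + 9 + 20 = 59
C → A → E: 15 + 20 = 35
The minimum is 35.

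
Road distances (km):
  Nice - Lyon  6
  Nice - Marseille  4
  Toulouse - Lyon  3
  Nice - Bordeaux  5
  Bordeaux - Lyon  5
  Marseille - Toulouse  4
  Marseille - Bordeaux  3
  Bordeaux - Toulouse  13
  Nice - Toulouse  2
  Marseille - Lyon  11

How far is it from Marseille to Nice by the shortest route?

Checking several routes:
Marseille-Nice: 4
Marseille-Bordeaux-Nice: 3 + 5 = 8
Marseille-Toulouse-Nice: 4 + 2 = 6
Best route has total 4 km.

4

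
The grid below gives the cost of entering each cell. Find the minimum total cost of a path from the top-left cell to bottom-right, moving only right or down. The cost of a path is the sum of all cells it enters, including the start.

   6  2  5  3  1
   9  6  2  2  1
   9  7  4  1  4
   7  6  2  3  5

26

Path (0,0) (0,1) (0,2) (1,2) (1,3) (2,3) (3,3) (3,4): 6 + 2 + 5 + 2 + 2 + 1 + 3 + 5 = 26.
(Top row then right column would cost 27.)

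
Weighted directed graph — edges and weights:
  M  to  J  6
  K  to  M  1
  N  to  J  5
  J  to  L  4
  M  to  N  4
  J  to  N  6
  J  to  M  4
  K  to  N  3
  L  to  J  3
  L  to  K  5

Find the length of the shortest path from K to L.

11

Paths from K to L:
K -> M -> N -> J -> L: 1 + 4 + 5 + 4 = 14
K -> N -> J -> L: 3 + 5 + 4 = 12
K -> M -> J -> L: 1 + 6 + 4 = 11
Shortest: 11.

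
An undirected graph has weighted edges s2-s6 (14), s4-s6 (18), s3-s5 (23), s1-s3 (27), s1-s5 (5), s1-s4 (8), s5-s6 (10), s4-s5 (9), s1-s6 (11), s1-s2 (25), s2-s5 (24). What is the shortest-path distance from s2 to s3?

Some routes from s2 to s3:
s2 -> s1 -> s3: 25 + 27 = 52
s2 -> s1 -> s5 -> s3: 25 + 5 + 23 = 53
s2 -> s6 -> s1 -> s3: 14 + 11 + 27 = 52
s2 -> s6 -> s5 -> s3: 14 + 10 + 23 = 47
s2 -> s5 -> s3: 24 + 23 = 47
Shortest: 47.

47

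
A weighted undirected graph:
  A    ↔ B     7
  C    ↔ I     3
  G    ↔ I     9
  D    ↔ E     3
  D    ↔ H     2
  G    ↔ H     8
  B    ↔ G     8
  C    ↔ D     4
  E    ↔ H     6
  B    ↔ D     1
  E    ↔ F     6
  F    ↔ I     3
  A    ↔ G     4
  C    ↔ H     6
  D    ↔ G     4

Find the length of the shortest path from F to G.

12

Comparing a few candidate routes:
F -> I -> G: 3 + 9 = 12
F -> I -> C -> D -> G: 3 + 3 + 4 + 4 = 14
F -> E -> D -> G: 6 + 3 + 4 = 13
F -> I -> C -> H -> D -> G: 3 + 3 + 6 + 2 + 4 = 18
Shortest: 12.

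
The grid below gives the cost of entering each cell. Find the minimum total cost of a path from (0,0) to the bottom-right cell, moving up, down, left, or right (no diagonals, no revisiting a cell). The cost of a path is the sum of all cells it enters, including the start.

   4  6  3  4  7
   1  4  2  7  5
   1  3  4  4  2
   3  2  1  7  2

21

One optimal route is (0,0) -> (1,0) -> (2,0) -> (2,1) -> (2,2) -> (2,3) -> (2,4) -> (3,4).
Its cost is 4 + 1 + 1 + 3 + 4 + 4 + 2 + 2 = 21.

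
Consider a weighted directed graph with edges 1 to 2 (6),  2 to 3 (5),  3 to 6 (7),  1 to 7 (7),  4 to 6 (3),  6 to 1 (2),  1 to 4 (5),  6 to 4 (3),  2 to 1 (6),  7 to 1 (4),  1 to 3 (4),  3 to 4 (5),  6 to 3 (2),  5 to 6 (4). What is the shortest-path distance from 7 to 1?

Paths from 7 to 1:
7 -> 1: 4
Shortest: 4.

4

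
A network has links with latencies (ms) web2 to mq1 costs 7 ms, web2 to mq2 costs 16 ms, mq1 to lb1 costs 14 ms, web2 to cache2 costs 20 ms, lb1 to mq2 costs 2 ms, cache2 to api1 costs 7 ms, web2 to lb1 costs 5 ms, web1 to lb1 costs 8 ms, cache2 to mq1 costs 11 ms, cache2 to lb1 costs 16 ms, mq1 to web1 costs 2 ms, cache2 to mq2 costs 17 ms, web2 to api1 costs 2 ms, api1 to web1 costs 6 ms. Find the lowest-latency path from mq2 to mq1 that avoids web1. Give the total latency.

14

A few of the mq2→mq1 routes:
mq2 - lb1 - web2 - mq1: 2 + 5 + 7 = 14
mq2 - web2 - mq1: 16 + 7 = 23
mq2 - lb1 - web2 - api1 - cache2 - mq1: 2 + 5 + 2 + 7 + 11 = 27
mq2 - lb1 - mq1: 2 + 14 = 16
mq2 - cache2 - mq1: 17 + 11 = 28
Shortest: 14 ms.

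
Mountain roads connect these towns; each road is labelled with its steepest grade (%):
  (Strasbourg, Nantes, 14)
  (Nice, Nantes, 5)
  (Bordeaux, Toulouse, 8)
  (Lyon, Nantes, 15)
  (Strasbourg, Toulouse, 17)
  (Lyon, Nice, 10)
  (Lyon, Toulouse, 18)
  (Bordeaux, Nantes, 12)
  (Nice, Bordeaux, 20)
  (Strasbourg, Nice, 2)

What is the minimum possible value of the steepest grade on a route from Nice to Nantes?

A few of the Nice→Nantes routes:
Nice -> Strasbourg -> Nantes: max(2, 14) = 14
Nice -> Lyon -> Nantes: max(10, 15) = 15
Nice -> Lyon -> Toulouse -> Bordeaux -> Nantes: max(10, 18, 8, 12) = 18
Nice -> Nantes: max(5) = 5
Nice -> Strasbourg -> Toulouse -> Bordeaux -> Nantes: max(2, 17, 8, 12) = 17
The minimum achievable maximum is 5%.

5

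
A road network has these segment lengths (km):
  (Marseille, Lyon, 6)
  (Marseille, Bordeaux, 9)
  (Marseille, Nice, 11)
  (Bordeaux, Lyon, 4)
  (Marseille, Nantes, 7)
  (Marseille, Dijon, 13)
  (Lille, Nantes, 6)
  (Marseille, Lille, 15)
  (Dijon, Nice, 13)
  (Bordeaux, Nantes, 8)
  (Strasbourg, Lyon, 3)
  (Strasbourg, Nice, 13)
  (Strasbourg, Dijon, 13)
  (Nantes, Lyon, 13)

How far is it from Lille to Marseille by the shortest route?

Comparing a few candidate routes:
Lille → Nantes → Bordeaux → Marseille: 6 + 8 + 9 = 23
Lille → Nantes → Marseille: 6 + 7 = 13
Lille → Marseille: 15
Best route has total 13 km.

13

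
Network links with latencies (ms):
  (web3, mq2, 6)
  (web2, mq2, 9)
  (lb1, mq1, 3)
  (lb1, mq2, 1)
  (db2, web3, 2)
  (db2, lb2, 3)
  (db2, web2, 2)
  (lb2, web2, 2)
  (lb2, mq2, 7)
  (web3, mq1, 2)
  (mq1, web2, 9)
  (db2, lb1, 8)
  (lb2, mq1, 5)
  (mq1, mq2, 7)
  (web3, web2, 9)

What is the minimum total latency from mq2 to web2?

9

Checking several routes:
mq2 - lb1 - db2 - web2: 1 + 8 + 2 = 11
mq2 - lb1 - mq1 - web3 - db2 - web2: 1 + 3 + 2 + 2 + 2 = 10
mq2 - lb2 - web2: 7 + 2 = 9
mq2 - web3 - db2 - web2: 6 + 2 + 2 = 10
mq2 - web2: 9
Best route has total 9 ms.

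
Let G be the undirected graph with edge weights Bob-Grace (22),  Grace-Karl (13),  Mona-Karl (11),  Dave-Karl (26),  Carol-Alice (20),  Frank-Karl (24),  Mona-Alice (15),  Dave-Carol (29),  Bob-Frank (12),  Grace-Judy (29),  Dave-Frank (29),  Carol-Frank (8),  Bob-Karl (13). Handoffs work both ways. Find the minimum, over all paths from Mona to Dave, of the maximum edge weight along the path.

26

Some routes from Mona to Dave:
Mona → Karl → Dave: max(11, 26) = 26
Mona → Alice → Carol → Frank → Dave: max(15, 20, 8, 29) = 29
Mona → Alice → Carol → Frank → Bob → Grace → Karl → Dave: max(15, 20, 8, 12, 22, 13, 26) = 26
Mona → Alice → Carol → Frank → Karl → Dave: max(15, 20, 8, 24, 26) = 26
Mona → Alice → Carol → Frank → Bob → Karl → Dave: max(15, 20, 8, 12, 13, 26) = 26
The minimum achievable maximum is 26.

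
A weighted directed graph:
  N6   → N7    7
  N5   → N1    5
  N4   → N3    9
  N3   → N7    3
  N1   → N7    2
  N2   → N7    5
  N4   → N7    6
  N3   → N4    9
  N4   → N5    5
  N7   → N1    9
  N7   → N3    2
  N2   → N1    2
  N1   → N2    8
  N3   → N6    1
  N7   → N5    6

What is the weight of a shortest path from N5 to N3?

9

Candidate routes:
N5 - N1 - N7 - N3: 5 + 2 + 2 = 9
N5 - N1 - N2 - N7 - N3: 5 + 8 + 5 + 2 = 20
Best route has total 9.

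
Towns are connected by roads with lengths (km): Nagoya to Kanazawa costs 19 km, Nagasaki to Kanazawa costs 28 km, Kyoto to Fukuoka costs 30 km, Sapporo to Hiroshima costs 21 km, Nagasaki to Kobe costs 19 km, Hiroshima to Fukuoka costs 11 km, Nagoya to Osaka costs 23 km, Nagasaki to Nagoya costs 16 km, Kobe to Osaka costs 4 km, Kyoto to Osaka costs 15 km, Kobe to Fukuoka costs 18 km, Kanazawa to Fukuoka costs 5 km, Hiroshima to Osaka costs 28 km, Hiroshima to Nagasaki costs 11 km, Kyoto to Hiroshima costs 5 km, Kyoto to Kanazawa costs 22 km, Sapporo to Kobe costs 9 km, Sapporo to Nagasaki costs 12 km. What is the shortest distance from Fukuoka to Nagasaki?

Some routes from Fukuoka to Nagasaki:
Fukuoka → Kanazawa → Nagasaki: 5 + 28 = 33
Fukuoka → Kobe → Nagasaki: 18 + 19 = 37
Fukuoka → Kanazawa → Kyoto → Hiroshima → Nagasaki: 5 + 22 + 5 + 11 = 43
Fukuoka → Hiroshima → Nagasaki: 11 + 11 = 22
Fukuoka → Kobe → Sapporo → Nagasaki: 18 + 9 + 12 = 39
Fukuoka → Kanazawa → Nagoya → Nagasaki: 5 + 19 + 16 = 40
Shortest: 22 km.

22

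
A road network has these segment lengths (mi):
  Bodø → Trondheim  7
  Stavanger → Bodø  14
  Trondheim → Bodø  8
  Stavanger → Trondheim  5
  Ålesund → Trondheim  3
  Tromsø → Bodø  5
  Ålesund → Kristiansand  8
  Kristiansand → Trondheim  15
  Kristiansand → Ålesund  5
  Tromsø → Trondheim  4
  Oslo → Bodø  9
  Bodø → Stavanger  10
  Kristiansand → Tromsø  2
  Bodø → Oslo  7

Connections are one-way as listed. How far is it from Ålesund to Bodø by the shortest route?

Routes from Ålesund to Bodø:
Ålesund -> Trondheim -> Bodø: 3 + 8 = 11
Ålesund -> Kristiansand -> Tromsø -> Trondheim -> Bodø: 8 + 2 + 4 + 8 = 22
Ålesund -> Kristiansand -> Trondheim -> Bodø: 8 + 15 + 8 = 31
Ålesund -> Kristiansand -> Tromsø -> Bodø: 8 + 2 + 5 = 15
The minimum is 11 mi.

11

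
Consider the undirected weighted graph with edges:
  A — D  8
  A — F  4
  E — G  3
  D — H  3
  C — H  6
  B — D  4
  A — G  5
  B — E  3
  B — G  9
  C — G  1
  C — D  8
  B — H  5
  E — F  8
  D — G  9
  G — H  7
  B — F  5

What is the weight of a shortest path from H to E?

Checking several routes:
H - D - C - G - E: 3 + 8 + 1 + 3 = 15
H - B - E: 5 + 3 = 8
H - D - B - E: 3 + 4 + 3 = 10
H - G - E: 7 + 3 = 10
H - D - G - E: 3 + 9 + 3 = 15
H - C - G - E: 6 + 1 + 3 = 10
Best route has total 8.

8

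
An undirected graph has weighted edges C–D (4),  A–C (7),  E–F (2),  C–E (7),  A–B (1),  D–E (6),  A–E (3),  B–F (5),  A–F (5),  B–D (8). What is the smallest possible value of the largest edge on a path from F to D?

6

Some routes from F to D:
F-E-D: max(2, 6) = 6
F-B-A-E-D: max(5, 1, 3, 6) = 6
F-A-E-D: max(5, 3, 6) = 6
The minimum achievable maximum is 6.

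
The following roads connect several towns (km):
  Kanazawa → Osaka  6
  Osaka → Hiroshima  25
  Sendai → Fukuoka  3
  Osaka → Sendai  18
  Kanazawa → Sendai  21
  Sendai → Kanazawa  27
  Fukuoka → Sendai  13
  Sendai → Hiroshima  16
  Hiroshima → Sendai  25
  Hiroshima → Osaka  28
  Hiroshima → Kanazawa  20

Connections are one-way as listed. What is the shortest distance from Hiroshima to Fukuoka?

28

Candidate routes:
Hiroshima → Osaka → Sendai → Fukuoka: 28 + 18 + 3 = 49
Hiroshima → Kanazawa → Osaka → Sendai → Fukuoka: 20 + 6 + 18 + 3 = 47
Hiroshima → Kanazawa → Sendai → Fukuoka: 20 + 21 + 3 = 44
Hiroshima → Sendai → Fukuoka: 25 + 3 = 28
The minimum is 28 km.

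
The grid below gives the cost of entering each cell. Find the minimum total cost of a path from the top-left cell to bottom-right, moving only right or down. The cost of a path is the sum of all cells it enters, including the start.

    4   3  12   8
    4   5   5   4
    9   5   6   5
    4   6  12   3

29

Cheapest: (0,0) (0,1) (1,1) (1,2) (1,3) (2,3) (3,3)
  4 + 3 + 5 + 5 + 4 + 5 + 3 = 29
For comparison, the top-then-right route costs 39.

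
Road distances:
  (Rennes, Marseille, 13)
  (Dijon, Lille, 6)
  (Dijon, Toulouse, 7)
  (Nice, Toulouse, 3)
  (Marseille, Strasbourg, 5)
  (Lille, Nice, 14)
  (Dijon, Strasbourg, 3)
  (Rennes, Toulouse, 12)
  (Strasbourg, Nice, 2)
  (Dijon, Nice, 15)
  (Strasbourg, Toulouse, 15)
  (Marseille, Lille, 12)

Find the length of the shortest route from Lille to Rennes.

Checking several routes:
Lille → Nice → Toulouse → Rennes: 14 + 3 + 12 = 29
Lille → Marseille → Rennes: 12 + 13 = 25
Lille → Dijon → Toulouse → Rennes: 6 + 7 + 12 = 25
Lille → Dijon → Strasbourg → Marseille → Rennes: 6 + 3 + 5 + 13 = 27
Lille → Dijon → Strasbourg → Nice → Toulouse → Rennes: 6 + 3 + 2 + 3 + 12 = 26
The minimum is 25.

25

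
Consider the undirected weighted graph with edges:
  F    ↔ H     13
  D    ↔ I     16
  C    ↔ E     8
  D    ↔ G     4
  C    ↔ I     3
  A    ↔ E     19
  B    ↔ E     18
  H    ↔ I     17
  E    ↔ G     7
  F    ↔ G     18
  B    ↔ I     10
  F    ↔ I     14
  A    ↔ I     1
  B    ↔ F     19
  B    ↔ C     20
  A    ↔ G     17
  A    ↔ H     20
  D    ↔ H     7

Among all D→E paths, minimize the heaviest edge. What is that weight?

Comparing a few candidate routes:
D -> G -> E: max(4, 7) = 7
D -> I -> C -> E: max(16, 3, 8) = 16
D -> H -> F -> I -> C -> E: max(7, 13, 14, 3, 8) = 14
D -> H -> I -> A -> G -> E: max(7, 17, 1, 17, 7) = 17
D -> G -> A -> I -> C -> E: max(4, 17, 1, 3, 8) = 17
Best route has worst link 7.

7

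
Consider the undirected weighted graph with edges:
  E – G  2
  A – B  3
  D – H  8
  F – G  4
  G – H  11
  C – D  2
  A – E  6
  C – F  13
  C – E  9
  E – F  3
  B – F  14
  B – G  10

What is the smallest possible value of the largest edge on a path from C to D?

2

A few of the C→D routes:
C → E → G → H → D: max(9, 2, 11, 8) = 11
C → E → A → B → G → H → D: max(9, 6, 3, 10, 11, 8) = 11
C → F → E → A → B → G → H → D: max(13, 3, 6, 3, 10, 11, 8) = 13
C → E → F → G → H → D: max(9, 3, 4, 11, 8) = 11
C → F → G → H → D: max(13, 4, 11, 8) = 13
C → D: max(2) = 2
The minimum achievable maximum is 2.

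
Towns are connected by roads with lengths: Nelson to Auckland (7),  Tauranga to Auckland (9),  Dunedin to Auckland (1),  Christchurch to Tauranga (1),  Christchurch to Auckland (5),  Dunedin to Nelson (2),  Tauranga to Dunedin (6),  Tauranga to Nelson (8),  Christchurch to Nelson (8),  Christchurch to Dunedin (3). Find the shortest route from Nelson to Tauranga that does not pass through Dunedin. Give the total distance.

Comparing a few candidate routes:
Nelson→Christchurch→Tauranga: 8 + 1 = 9
Nelson→Auckland→Christchurch→Tauranga: 7 + 5 + 1 = 13
Nelson→Auckland→Tauranga: 7 + 9 = 16
Nelson→Tauranga: 8
Best route has total 8.

8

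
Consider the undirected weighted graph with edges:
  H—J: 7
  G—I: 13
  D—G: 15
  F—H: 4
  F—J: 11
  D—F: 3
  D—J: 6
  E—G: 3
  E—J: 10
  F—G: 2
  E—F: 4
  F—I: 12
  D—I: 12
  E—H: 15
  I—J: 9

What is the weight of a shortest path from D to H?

7

Comparing a few candidate routes:
D→G→F→H: 15 + 2 + 4 = 21
D→F→E→H: 3 + 4 + 15 = 22
D→J→F→H: 6 + 11 + 4 = 21
D→J→H: 6 + 7 = 13
D→F→J→H: 3 + 11 + 7 = 21
D→F→H: 3 + 4 = 7
The minimum is 7.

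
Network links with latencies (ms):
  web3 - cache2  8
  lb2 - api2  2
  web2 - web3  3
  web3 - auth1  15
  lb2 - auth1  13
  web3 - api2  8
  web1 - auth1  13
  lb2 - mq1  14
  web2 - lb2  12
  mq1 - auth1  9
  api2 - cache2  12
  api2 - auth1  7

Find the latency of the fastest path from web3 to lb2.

10

A few of the web3→lb2 routes:
web3 -> api2 -> auth1 -> lb2: 8 + 7 + 13 = 28
web3 -> auth1 -> api2 -> lb2: 15 + 7 + 2 = 24
web3 -> cache2 -> api2 -> lb2: 8 + 12 + 2 = 22
web3 -> web2 -> lb2: 3 + 12 = 15
web3 -> api2 -> lb2: 8 + 2 = 10
The minimum is 10 ms.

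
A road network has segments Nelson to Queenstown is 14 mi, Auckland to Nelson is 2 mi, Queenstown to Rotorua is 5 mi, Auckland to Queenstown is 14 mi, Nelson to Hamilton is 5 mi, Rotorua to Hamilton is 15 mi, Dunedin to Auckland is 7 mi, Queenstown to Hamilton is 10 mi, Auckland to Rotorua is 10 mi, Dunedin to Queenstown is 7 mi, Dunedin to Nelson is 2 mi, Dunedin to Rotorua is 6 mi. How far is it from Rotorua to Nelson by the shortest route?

8

A few of the Rotorua→Nelson routes:
Rotorua→Auckland→Dunedin→Nelson: 10 + 7 + 2 = 19
Rotorua→Dunedin→Nelson: 6 + 2 = 8
Rotorua→Queenstown→Dunedin→Nelson: 5 + 7 + 2 = 14
Rotorua→Dunedin→Auckland→Nelson: 6 + 7 + 2 = 15
Rotorua→Auckland→Nelson: 10 + 2 = 12
Shortest: 8 mi.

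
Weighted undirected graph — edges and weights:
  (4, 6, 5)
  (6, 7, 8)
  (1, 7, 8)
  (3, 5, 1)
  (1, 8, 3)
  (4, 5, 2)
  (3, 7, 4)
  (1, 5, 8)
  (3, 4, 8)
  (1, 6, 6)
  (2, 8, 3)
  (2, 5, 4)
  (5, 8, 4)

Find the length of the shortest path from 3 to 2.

Some routes from 3 to 2:
3→4→5→2: 8 + 2 + 4 = 14
3→5→8→2: 1 + 4 + 3 = 8
3→5→1→8→2: 1 + 8 + 3 + 3 = 15
3→5→2: 1 + 4 = 5
3→4→5→8→2: 8 + 2 + 4 + 3 = 17
Best route has total 5.

5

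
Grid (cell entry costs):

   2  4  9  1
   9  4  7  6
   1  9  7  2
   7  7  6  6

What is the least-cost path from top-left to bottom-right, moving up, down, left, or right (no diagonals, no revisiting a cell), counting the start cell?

30

Take r0c0→r0c1→r0c2→r0c3→r1c3→r2c3→r3c3 for a total of 2 + 4 + 9 + 1 + 6 + 2 + 6 = 30.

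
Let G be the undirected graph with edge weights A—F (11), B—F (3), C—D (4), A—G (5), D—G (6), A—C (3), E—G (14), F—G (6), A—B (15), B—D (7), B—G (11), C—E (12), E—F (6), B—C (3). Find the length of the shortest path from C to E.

Checking several routes:
C-B-F-E: 3 + 3 + 6 = 12
C-A-G-F-E: 3 + 5 + 6 + 6 = 20
C-A-F-E: 3 + 11 + 6 = 20
C-E: 12
C-D-B-F-E: 4 + 7 + 3 + 6 = 20
Best route has total 12.

12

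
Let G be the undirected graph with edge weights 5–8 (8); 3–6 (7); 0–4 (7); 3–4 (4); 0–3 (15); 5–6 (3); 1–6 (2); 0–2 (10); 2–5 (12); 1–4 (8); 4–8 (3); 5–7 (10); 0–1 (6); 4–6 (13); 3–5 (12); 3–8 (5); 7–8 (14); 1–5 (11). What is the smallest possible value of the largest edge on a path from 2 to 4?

10

A few of the 2→4 routes:
2 -> 0 -> 4: max(10, 7) = 10
2 -> 0 -> 1 -> 6 -> 5 -> 8 -> 3 -> 4: max(10, 6, 2, 3, 8, 5, 4) = 10
2 -> 0 -> 1 -> 6 -> 5 -> 8 -> 4: max(10, 6, 2, 3, 8, 3) = 10
The minimum achievable maximum is 10.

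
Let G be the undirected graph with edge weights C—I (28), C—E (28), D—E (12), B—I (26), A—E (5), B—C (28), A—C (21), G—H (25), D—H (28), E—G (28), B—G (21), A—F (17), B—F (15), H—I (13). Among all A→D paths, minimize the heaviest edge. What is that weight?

Comparing a few candidate routes:
A - E - D: max(5, 12) = 12
A - C - B - I - H - G - E - D: max(21, 28, 26, 13, 25, 28, 12) = 28
A - C - B - I - H - D: max(21, 28, 26, 13, 28) = 28
Best route has worst link 12.

12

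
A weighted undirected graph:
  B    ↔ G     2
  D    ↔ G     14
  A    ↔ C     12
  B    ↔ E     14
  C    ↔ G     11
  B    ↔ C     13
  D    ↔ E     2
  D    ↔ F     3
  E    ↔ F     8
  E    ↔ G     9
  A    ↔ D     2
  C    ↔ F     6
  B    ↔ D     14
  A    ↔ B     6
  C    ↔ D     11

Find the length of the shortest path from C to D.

Some routes from C to D:
C→A→D: 12 + 2 = 14
C→F→E→D: 6 + 8 + 2 = 16
C→F→D: 6 + 3 = 9
C→D: 11
Shortest: 9.

9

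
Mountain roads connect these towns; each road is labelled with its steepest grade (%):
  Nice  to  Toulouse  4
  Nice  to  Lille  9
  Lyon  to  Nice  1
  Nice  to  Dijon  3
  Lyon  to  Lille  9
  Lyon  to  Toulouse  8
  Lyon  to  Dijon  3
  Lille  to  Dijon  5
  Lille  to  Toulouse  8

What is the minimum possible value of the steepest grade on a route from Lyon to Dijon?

A few of the Lyon→Dijon routes:
Lyon → Toulouse → Lille → Dijon: max(8, 8, 5) = 8
Lyon → Nice → Dijon: max(1, 3) = 3
Lyon → Toulouse → Nice → Dijon: max(8, 4, 3) = 8
Lyon → Nice → Toulouse → Lille → Dijon: max(1, 4, 8, 5) = 8
Lyon → Dijon: max(3) = 3
Smallest bottleneck: 3%.

3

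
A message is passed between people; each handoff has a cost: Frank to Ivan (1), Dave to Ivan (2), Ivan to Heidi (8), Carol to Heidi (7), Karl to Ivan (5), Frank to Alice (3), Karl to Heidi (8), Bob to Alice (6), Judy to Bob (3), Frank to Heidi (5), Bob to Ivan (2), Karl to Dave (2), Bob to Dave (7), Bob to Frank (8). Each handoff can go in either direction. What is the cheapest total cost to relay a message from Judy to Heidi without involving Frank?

A few of the Judy→Heidi routes:
Judy→Bob→Ivan→Karl→Heidi: 3 + 2 + 5 + 8 = 18
Judy→Bob→Dave→Ivan→Heidi: 3 + 7 + 2 + 8 = 20
Judy→Bob→Ivan→Heidi: 3 + 2 + 8 = 13
Judy→Bob→Ivan→Dave→Karl→Heidi: 3 + 2 + 2 + 2 + 8 = 17
Judy→Bob→Dave→Karl→Heidi: 3 + 7 + 2 + 8 = 20
Shortest: 13.

13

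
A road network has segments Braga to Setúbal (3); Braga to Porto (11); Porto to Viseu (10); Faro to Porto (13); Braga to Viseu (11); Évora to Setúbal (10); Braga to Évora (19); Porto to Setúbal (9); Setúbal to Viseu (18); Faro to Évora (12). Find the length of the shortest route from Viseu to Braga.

11

Checking several routes:
Viseu - Braga: 11
Viseu - Porto - Braga: 10 + 11 = 21
Viseu - Setúbal - Braga: 18 + 3 = 21
Shortest: 11.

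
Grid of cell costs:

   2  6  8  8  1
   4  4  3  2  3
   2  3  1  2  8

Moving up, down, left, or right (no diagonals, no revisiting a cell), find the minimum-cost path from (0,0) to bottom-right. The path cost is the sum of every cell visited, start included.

22

One optimal route is [0,0] -> [1,0] -> [2,0] -> [2,1] -> [2,2] -> [2,3] -> [2,4].
Its cost is 2 + 4 + 2 + 3 + 1 + 2 + 8 = 22.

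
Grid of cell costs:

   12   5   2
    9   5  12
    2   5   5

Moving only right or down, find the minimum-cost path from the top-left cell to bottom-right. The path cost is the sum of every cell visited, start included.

Path [0,0] -> [0,1] -> [1,1] -> [2,1] -> [2,2]: 12 + 5 + 5 + 5 + 5 = 32.
(Top row then right column would cost 36.)

32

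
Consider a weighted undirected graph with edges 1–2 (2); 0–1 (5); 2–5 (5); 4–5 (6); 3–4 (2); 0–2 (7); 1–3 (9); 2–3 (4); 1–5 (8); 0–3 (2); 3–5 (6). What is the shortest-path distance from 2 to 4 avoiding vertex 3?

11

Candidate routes:
2-5-4: 5 + 6 = 11
2-1-5-4: 2 + 8 + 6 = 16
2-0-1-5-4: 7 + 5 + 8 + 6 = 26
The minimum is 11.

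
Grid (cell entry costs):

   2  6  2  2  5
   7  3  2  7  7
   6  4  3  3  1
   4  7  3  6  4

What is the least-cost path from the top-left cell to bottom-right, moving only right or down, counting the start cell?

23

One optimal route is (0,0) (0,1) (0,2) (1,2) (2,2) (2,3) (2,4) (3,4).
Its cost is 2 + 6 + 2 + 2 + 3 + 3 + 1 + 4 = 23.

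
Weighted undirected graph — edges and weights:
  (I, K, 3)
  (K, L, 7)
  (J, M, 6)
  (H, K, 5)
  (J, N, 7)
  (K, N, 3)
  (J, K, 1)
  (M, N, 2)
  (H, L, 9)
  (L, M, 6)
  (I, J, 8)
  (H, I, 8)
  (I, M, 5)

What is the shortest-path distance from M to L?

6

A few of the M→L routes:
M -> N -> K -> L: 2 + 3 + 7 = 12
M -> J -> K -> L: 6 + 1 + 7 = 14
M -> L: 6
M -> I -> K -> L: 5 + 3 + 7 = 15
The minimum is 6.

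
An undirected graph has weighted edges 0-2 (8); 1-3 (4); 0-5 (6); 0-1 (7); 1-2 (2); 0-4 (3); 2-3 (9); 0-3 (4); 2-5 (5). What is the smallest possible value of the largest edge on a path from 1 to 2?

2

Comparing a few candidate routes:
1-3-0-5-2: max(4, 4, 6, 5) = 6
1-3-0-2: max(4, 4, 8) = 8
1-0-2: max(7, 8) = 8
1-2: max(2) = 2
1-0-5-2: max(7, 6, 5) = 7
Best route has worst link 2.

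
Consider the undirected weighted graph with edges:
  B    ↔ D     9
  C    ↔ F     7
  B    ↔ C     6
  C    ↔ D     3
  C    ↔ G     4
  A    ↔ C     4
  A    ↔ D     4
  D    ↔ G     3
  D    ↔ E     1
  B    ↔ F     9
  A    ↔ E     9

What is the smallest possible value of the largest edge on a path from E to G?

3

A few of the E→G routes:
E → D → B → F → C → G: max(1, 9, 9, 7, 4) = 9
E → D → G: max(1, 3) = 3
E → A → C → D → G: max(9, 4, 3, 3) = 9
E → D → A → C → G: max(1, 4, 4, 4) = 4
E → D → B → C → G: max(1, 9, 6, 4) = 9
E → D → C → G: max(1, 3, 4) = 4
The minimum achievable maximum is 3.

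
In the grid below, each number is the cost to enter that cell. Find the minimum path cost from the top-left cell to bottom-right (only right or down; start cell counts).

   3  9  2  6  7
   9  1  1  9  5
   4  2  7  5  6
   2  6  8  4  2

32

One optimal route is (0,0) -> (0,1) -> (1,1) -> (1,2) -> (2,2) -> (2,3) -> (3,3) -> (3,4).
Its cost is 3 + 9 + 1 + 1 + 7 + 5 + 4 + 2 = 32.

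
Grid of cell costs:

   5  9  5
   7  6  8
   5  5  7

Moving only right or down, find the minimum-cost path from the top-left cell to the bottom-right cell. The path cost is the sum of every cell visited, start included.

29

Best path: r0c0 r1c0 r2c0 r2c1 r2c2
Cost: 5 + 7 + 5 + 5 + 7 = 29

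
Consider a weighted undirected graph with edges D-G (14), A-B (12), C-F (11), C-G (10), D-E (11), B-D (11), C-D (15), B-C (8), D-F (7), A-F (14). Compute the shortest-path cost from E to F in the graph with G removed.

Paths from E to F avoiding G:
E → D → C → B → A → F: 11 + 15 + 8 + 12 + 14 = 60
E → D → B → C → F: 11 + 11 + 8 + 11 = 41
E → D → B → A → F: 11 + 11 + 12 + 14 = 48
E → D → F: 11 + 7 = 18
E → D → C → F: 11 + 15 + 11 = 37
Best route has total 18.

18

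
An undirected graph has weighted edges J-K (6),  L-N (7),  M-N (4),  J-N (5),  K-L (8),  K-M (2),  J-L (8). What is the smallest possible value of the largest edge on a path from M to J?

5

Comparing a few candidate routes:
M→N→L→J: max(4, 7, 8) = 8
M→K→J: max(2, 6) = 6
M→N→J: max(4, 5) = 5
Best route has worst link 5.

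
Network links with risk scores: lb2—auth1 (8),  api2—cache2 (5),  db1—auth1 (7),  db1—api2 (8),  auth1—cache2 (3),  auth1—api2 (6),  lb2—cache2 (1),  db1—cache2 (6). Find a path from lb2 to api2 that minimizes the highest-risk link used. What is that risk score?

Comparing a few candidate routes:
lb2→cache2→db1→auth1→api2: max(1, 6, 7, 6) = 7
lb2→auth1→db1→api2: max(8, 7, 8) = 8
lb2→cache2→db1→api2: max(1, 6, 8) = 8
lb2→cache2→api2: max(1, 5) = 5
lb2→cache2→auth1→db1→api2: max(1, 3, 7, 8) = 8
lb2→cache2→auth1→api2: max(1, 3, 6) = 6
The minimum achievable maximum is 5.

5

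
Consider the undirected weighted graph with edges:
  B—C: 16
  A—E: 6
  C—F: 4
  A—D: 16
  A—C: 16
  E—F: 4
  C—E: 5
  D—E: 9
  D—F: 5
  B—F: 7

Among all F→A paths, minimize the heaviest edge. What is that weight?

6

Comparing a few candidate routes:
F - C - E - A: max(4, 5, 6) = 6
F - B - C - E - A: max(7, 16, 5, 6) = 16
F - E - A: max(4, 6) = 6
F - D - E - A: max(5, 9, 6) = 9
F - B - C - A: max(7, 16, 16) = 16
Best route has worst link 6.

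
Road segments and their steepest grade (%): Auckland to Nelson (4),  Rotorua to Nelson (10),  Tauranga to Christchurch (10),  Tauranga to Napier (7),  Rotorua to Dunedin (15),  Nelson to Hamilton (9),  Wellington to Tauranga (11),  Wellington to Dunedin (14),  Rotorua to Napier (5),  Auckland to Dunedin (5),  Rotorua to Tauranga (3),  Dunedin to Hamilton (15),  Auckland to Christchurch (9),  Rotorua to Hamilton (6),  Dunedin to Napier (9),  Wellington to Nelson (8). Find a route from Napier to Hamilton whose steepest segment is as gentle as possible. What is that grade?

Checking several routes:
Napier - Rotorua - Hamilton: max(5, 6) = 6
Napier - Rotorua - Nelson - Hamilton: max(5, 10, 9) = 10
Napier - Rotorua - Tauranga - Christchurch - Auckland - Nelson - Hamilton: max(5, 3, 10, 9, 4, 9) = 10
Napier - Tauranga - Rotorua - Hamilton: max(7, 3, 6) = 7
Napier - Dunedin - Auckland - Nelson - Hamilton: max(9, 5, 4, 9) = 9
The minimum achievable maximum is 6%.

6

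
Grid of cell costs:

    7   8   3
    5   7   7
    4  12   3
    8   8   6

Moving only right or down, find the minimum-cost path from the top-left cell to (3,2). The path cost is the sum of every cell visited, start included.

34

One optimal route is [0,0] -> [0,1] -> [0,2] -> [1,2] -> [2,2] -> [3,2].
Its cost is 7 + 8 + 3 + 7 + 3 + 6 = 34.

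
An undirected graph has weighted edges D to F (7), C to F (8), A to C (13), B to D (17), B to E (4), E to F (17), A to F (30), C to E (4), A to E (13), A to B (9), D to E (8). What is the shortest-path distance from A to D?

21

A few of the A→D routes:
A - B - E - C - F - D: 9 + 4 + 4 + 8 + 7 = 32
A - C - E - D: 13 + 4 + 8 = 25
A - E - D: 13 + 8 = 21
A - B - D: 9 + 17 = 26
A - B - E - D: 9 + 4 + 8 = 21
A - C - F - D: 13 + 8 + 7 = 28
Shortest: 21.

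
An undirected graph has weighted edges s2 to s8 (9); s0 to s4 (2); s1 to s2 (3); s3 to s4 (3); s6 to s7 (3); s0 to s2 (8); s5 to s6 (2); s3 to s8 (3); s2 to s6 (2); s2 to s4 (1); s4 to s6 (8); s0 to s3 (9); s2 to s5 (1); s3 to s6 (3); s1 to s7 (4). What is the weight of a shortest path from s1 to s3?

7

Checking several routes:
s1 → s2 → s5 → s6 → s3: 3 + 1 + 2 + 3 = 9
s1 → s2 → s4 → s3: 3 + 1 + 3 = 7
s1 → s7 → s6 → s3: 4 + 3 + 3 = 10
s1 → s2 → s6 → s3: 3 + 2 + 3 = 8
Shortest: 7.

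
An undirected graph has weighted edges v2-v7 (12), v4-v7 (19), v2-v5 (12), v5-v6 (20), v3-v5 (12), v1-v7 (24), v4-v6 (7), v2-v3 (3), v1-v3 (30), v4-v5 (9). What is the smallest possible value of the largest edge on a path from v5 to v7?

Checking several routes:
v5→v3→v2→v7: max(12, 3, 12) = 12
v5→v6→v4→v7: max(20, 7, 19) = 20
v5→v2→v7: max(12, 12) = 12
v5→v4→v7: max(9, 19) = 19
The minimum achievable maximum is 12.

12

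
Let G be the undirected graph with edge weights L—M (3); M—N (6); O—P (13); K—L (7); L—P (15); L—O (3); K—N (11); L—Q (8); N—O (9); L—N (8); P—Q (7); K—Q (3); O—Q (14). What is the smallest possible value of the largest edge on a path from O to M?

A few of the O→M routes:
O→N→M: max(9, 6) = 9
O→L→M: max(3, 3) = 3
O→L→N→M: max(3, 8, 6) = 8
O→N→L→M: max(9, 8, 3) = 9
The minimum achievable maximum is 3.

3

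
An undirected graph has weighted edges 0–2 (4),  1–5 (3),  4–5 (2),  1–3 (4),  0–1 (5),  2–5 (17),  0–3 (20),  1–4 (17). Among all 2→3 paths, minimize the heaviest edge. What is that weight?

Some routes from 2 to 3:
2 → 0 → 1 → 3: max(4, 5, 4) = 5
2 → 5 → 1 → 3: max(17, 3, 4) = 17
2 → 5 → 4 → 1 → 3: max(17, 2, 17, 4) = 17
Best route has worst link 5.

5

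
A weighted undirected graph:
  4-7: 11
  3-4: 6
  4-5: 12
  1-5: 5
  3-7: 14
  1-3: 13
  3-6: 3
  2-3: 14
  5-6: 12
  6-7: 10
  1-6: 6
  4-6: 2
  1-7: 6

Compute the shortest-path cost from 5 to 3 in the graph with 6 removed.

Routes from 5 to 3 avoiding 6:
5 -> 1 -> 7 -> 4 -> 3: 5 + 6 + 11 + 6 = 28
5 -> 4 -> 7 -> 1 -> 3: 12 + 11 + 6 + 13 = 42
5 -> 1 -> 7 -> 3: 5 + 6 + 14 = 25
5 -> 1 -> 3: 5 + 13 = 18
5 -> 4 -> 7 -> 3: 12 + 11 + 14 = 37
5 -> 4 -> 3: 12 + 6 = 18
The minimum is 18.

18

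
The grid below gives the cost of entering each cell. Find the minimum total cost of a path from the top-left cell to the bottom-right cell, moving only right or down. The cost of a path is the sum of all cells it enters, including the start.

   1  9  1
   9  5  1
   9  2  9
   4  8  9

Best path: r0c0→r0c1→r0c2→r1c2→r2c2→r3c2
Cost: 1 + 9 + 1 + 1 + 9 + 9 = 30

30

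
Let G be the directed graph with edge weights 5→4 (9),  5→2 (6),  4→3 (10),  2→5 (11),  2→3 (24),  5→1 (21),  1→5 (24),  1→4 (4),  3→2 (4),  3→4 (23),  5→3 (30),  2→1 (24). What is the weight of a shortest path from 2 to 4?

Some routes from 2 to 4:
2 → 5 → 1 → 4: 11 + 21 + 4 = 36
2 → 5 → 4: 11 + 9 = 20
2 → 1 → 4: 24 + 4 = 28
Best route has total 20.

20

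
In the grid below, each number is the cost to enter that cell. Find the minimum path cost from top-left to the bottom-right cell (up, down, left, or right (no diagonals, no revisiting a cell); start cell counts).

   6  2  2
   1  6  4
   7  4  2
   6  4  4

20

Take r0c0 → r0c1 → r0c2 → r1c2 → r2c2 → r3c2 for a total of 6 + 2 + 2 + 4 + 2 + 4 = 20.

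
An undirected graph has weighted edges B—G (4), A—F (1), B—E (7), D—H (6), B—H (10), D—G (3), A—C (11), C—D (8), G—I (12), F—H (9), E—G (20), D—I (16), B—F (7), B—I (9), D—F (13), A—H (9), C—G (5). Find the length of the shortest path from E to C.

16

Comparing a few candidate routes:
E-B-F-A-C: 7 + 7 + 1 + 11 = 26
E-B-G-D-C: 7 + 4 + 3 + 8 = 22
E-G-C: 20 + 5 = 25
E-B-G-C: 7 + 4 + 5 = 16
E-B-H-D-C: 7 + 10 + 6 + 8 = 31
The minimum is 16.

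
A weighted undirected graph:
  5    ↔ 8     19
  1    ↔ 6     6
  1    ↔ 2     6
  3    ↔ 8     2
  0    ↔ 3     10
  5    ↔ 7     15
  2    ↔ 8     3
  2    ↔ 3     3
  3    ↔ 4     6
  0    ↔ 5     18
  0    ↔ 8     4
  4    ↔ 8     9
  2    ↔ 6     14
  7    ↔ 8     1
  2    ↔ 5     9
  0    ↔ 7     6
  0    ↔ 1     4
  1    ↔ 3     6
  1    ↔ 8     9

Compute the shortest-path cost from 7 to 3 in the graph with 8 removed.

16

Checking several routes:
7 → 0 → 1 → 6 → 2 → 3: 6 + 4 + 6 + 14 + 3 = 33
7 → 0 → 3: 6 + 10 = 16
7 → 0 → 1 → 3: 6 + 4 + 6 = 16
7 → 5 → 2 → 3: 15 + 9 + 3 = 27
7 → 0 → 1 → 2 → 3: 6 + 4 + 6 + 3 = 19
7 → 5 → 2 → 1 → 3: 15 + 9 + 6 + 6 = 36
Best route has total 16.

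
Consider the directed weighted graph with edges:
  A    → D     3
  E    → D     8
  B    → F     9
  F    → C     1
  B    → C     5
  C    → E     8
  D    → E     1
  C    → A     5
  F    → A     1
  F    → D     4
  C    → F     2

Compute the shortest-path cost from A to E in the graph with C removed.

Routes from A to E avoiding C:
A -> D -> E: 3 + 1 = 4
Shortest: 4.

4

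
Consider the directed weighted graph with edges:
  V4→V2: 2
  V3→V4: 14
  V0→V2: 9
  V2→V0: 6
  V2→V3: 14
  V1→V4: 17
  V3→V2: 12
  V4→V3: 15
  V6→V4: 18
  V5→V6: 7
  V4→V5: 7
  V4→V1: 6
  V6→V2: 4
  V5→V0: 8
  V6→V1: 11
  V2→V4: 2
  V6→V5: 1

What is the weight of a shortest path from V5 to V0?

Comparing a few candidate routes:
V5 - V6 - V2 - V0: 7 + 4 + 6 = 17
V5 - V6 - V4 - V2 - V0: 7 + 18 + 2 + 6 = 33
V5 - V0: 8
Shortest: 8.

8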